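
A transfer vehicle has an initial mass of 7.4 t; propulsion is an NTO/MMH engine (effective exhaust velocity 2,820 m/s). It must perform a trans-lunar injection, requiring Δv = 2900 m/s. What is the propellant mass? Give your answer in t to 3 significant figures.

propellant mass ≈ 4.75 t

By the Tsiolkovsky rocket equation, m₀/m_f = exp(Δv / v_e) = exp(2900 / 2820.0) = exp(1.0284) = 2.7965.
m_f = 7.4 / 2.7965 = 2.64616 t, so propellant = m₀ − m_f = 7.4 − 2.64616 = 4.75384 t.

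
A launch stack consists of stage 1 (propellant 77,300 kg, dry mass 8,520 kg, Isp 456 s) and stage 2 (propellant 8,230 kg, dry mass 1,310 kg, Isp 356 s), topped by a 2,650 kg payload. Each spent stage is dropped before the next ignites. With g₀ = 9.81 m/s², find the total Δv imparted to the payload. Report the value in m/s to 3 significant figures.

Δv ≈ 10900 m/s

Ignition mass of stage 1 = 77,300+8,520 + 8,230+1,310 + 2,650 = 98,010 kg.
Stage 1: m₀ = 98,010 kg, m_f = 98,010 − 77,300 = 20,710 kg; Δv = 456×9.81×ln(4.732) = 4473.4×1.5545 ≈ 6954 m/s.
Stage 2: m₀ = 12,190 kg, m_f = 12,190 − 8,230 = 3,960 kg; Δv = 356×9.81×ln(3.078) = 3492.4×1.1244 ≈ 3927 m/s.
Total Δv = 6954 + 3927 = 10881 m/s.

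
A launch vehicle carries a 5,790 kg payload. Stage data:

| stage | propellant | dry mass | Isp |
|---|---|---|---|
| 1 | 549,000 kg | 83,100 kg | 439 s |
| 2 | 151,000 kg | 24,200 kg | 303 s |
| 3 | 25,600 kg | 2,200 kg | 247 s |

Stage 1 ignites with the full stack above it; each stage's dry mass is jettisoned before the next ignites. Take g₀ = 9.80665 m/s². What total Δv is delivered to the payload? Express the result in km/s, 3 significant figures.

Ignition mass of stage 1 = 549,000+83,100 + 151,000+24,200 + 25,600+2,200 + 5,790 = 840,890 kg.
Stage 1: m₀ = 840,890 kg, m_f = 840,890 − 549,000 = 291,890 kg; Δv = 439×9.80665×ln(2.881) = 4305.1×1.0581 ≈ 4555 m/s.
Stage 2: m₀ = 208,790 kg, m_f = 208,790 − 151,000 = 57,790 kg; Δv = 303×9.80665×ln(3.613) = 2971.4×1.2845 ≈ 3817 m/s.
Stage 3: m₀ = 33,590 kg, m_f = 33,590 − 25,600 = 7,990 kg; Δv = 247×9.80665×ln(4.204) = 2422.2×1.4360 ≈ 3478 m/s.
Total Δv = 4555 + 3817 + 3478 = 11850 m/s.

Δv ≈ 11.9 km/s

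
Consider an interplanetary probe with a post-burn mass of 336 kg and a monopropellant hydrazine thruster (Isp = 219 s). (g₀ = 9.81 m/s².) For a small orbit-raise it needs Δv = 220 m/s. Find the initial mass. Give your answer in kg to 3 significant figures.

v_e = Isp · g₀ = 219 × 9.81 = 2148.4 m/s.
From the ideal rocket equation, m₀/m_f = exp(Δv / v_e) = exp(220 / 2148.4) = exp(0.1024) = 1.1078.
m₀ = m_f × 1.1078 = 336 × 1.1078 = 372.221 kg.

initial mass ≈ 372 kg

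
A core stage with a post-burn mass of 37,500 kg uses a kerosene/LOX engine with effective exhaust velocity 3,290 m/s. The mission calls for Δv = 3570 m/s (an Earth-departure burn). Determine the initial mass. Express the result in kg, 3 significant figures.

By the Tsiolkovsky rocket equation, m₀/m_f = exp(Δv / v_e) = exp(3570 / 3290.0) = exp(1.0851) = 2.9598.
m₀ = m_f × 2.9598 = 37,500 × 2.9598 = 110,993 kg.

initial mass ≈ 111000 kg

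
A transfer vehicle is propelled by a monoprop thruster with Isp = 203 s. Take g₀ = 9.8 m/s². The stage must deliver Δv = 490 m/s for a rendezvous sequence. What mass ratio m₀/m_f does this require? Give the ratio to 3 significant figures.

mass ratio ≈ 1.28

v_e = Isp · g₀ = 203 × 9.8 = 1989.4 m/s.
m₀/m_f = exp(Δv / v_e) = exp(490 / 1989.4) = exp(0.2463) = 1.2793.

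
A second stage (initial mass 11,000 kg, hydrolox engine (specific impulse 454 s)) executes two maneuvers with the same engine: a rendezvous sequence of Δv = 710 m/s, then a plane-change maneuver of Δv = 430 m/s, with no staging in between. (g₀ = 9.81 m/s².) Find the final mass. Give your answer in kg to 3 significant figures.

final mass ≈ 8520 kg

v_e = Isp · g₀ = 454 × 9.81 = 4453.7 m/s.
After the first burn: m = 11000 × exp(−710/4453.7) = 11000 × 0.85264 = 9,379.04 kg.
After the second burn: m = 9,379.04 × exp(−430/4453.7) = 9,379.04 × 0.90797 = 8,515.89 kg.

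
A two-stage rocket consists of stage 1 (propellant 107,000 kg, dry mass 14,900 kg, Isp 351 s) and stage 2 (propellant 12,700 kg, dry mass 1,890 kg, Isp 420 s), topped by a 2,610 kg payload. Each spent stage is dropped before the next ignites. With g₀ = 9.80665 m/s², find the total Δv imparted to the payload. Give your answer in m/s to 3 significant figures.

Ignition mass of stage 1 = 107,000+14,900 + 12,700+1,890 + 2,610 = 139,100 kg.
Stage 1: m₀ = 139,100 kg, m_f = 139,100 − 107,000 = 32,100 kg; Δv = 351×9.80665×ln(4.333) = 3442.1×1.4663 ≈ 5047 m/s.
Stage 2: m₀ = 17,200 kg, m_f = 17,200 − 12,700 = 4,500 kg; Δv = 420×9.80665×ln(3.822) = 4118.8×1.3408 ≈ 5523 m/s.
Total Δv = 5047 + 5523 = 10570 m/s.

Δv ≈ 10600 m/s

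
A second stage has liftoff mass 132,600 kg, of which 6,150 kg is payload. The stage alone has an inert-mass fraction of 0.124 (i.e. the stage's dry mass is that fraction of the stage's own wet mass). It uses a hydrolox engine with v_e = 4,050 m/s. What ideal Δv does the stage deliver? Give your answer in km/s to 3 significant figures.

Stage wet mass = m₀ − payload = 132,600 − 6,150 = 126,450 kg.
Stage dry mass = ε × stage wet mass = 0.124 × 126,450 = 15,679.8 kg.
Burnout mass m_f = stage dry + payload = 15,679.8 + 6,150 = 21,829.8 kg.
Rocket equation: Δv = v_e · ln(132,600/21,829.8) = 4050.0 × ln(6.074) = 4050.0 × 1.8041 ≈ 7306 m/s.

Δv ≈ 7.31 km/s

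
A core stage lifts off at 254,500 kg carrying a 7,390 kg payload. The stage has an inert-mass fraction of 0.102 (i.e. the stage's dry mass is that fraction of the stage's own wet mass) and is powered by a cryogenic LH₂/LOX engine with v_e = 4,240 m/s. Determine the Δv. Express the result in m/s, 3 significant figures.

Δv ≈ 8710 m/s

Stage wet mass = m₀ − payload = 254,500 − 7,390 = 247,110 kg.
Stage dry mass = ε × stage wet mass = 0.102 × 247,110 = 25,205.2 kg.
Burnout mass m_f = stage dry + payload = 25,205.2 + 7,390 = 32,595.2 kg.
Using Δv = v_e ln(m₀/m_f): Δv = v_e · ln(254,500/32,595.2) = 4240.0 × ln(7.808) = 4240.0 × 2.0551 ≈ 8714 m/s.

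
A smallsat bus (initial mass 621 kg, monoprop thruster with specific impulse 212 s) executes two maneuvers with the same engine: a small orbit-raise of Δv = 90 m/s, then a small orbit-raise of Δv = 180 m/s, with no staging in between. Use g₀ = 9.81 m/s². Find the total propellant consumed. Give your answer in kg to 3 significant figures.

v_e = Isp · g₀ = 212 × 9.81 = 2079.7 m/s.
After the first burn: m = 621 × exp(−90/2079.7) = 621 × 0.95765 = 594.701 kg.
After the second burn: m = 594.701 × exp(−180/2079.7) = 594.701 × 0.91709 = 545.394 kg.
Total propellant = m₀ − m_final = 621 − 545.394 = 75.606 kg.

total propellant consumed ≈ 75.6 kg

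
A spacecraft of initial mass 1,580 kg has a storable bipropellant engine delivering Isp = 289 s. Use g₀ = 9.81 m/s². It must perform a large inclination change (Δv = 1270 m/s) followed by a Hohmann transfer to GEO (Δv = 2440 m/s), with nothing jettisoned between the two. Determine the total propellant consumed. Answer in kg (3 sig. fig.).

v_e = Isp · g₀ = 289 × 9.81 = 2835.1 m/s.
After the first burn: m = 1580 × exp(−1270/2835.1) = 1580 × 0.63893 = 1,009.51 kg.
After the second burn: m = 1,009.51 × exp(−2440/2835.1) = 1,009.51 × 0.42289 = 426.912 kg.
Total propellant = m₀ − m_final = 1580 − 426.912 = 1,153.088 kg.

total propellant consumed ≈ 1150 kg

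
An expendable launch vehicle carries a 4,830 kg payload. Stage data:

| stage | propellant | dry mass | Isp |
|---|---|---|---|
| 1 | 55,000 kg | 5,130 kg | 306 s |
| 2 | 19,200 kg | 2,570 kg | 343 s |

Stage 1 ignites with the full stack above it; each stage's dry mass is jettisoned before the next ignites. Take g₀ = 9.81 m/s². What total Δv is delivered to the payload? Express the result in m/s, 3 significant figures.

Ignition mass of stage 1 = 55,000+5,130 + 19,200+2,570 + 4,830 = 86,730 kg.
Stage 1: m₀ = 86,730 kg, m_f = 86,730 − 55,000 = 31,730 kg; Δv = 306×9.81×ln(2.733) = 3001.9×1.0055 ≈ 3018 m/s.
Stage 2: m₀ = 26,600 kg, m_f = 26,600 − 19,200 = 7,400 kg; Δv = 343×9.81×ln(3.595) = 3364.8×1.2794 ≈ 4305 m/s.
Total Δv = 3018 + 4305 = 7323 m/s.

Δv ≈ 7320 m/s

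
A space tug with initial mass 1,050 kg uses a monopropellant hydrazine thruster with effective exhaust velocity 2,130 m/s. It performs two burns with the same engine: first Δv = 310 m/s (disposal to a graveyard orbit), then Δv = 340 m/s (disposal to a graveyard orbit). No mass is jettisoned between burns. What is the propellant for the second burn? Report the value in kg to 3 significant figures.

After the first burn: m = 1050 × exp(−310/2130.0) = 1050 × 0.86456 = 907.788 kg.
After the second burn: m = 907.788 × exp(−340/2130.0) = 907.788 × 0.85246 = 773.853 kg.
Second-burn propellant = 907.788 − 773.853 = 133.935 kg.

propellant for the second burn ≈ 134 kg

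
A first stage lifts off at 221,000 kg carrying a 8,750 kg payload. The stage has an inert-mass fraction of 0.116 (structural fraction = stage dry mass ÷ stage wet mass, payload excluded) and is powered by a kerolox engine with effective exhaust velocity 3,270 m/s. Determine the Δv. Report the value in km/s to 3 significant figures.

Δv ≈ 6.18 km/s

Stage wet mass = m₀ − payload = 221,000 − 8,750 = 212,250 kg.
Stage dry mass = ε × stage wet mass = 0.116 × 212,250 = 24,621 kg.
Burnout mass m_f = stage dry + payload = 24,621 + 8,750 = 33,371 kg.
From the ideal rocket equation, Δv = v_e · ln(221,000/33,371) = 3270.0 × ln(6.623) = 3270.0 × 1.8905 ≈ 6182 m/s.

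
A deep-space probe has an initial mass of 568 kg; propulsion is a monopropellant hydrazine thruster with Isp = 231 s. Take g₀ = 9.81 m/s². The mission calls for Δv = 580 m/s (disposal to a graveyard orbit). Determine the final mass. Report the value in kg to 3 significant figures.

v_e = Isp · g₀ = 231 × 9.81 = 2266.1 m/s.
m₀/m_f = exp(Δv / v_e) = exp(580 / 2266.1) = exp(0.2559) = 1.2917.
m_f = m₀ / 1.2917 = 568 / 1.2917 = 439.731 kg.

final mass ≈ 440 kg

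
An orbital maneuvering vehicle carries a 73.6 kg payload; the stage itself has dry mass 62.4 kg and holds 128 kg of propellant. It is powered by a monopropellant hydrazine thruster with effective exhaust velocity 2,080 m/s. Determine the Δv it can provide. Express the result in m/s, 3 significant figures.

Δv ≈ 1380 m/s

m₀ = payload + dry + propellant = 73.6 + 62.4 + 128 = 264 kg.
m_f = payload + dry = 73.6 + 62.4 = 136 kg.
Δv = v_e · ln(m₀/m_f) = 2080.0 × ln(1.941) = 2080.0 × 0.6633 ≈ 1379.7 m/s.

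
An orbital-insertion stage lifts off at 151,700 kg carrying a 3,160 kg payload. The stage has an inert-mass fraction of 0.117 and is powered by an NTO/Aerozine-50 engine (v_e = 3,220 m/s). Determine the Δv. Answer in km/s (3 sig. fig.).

Stage wet mass = m₀ − payload = 151,700 − 3,160 = 148,540 kg.
Stage dry mass = ε × stage wet mass = 0.117 × 148,540 = 17,379.2 kg.
Burnout mass m_f = stage dry + payload = 17,379.2 + 3,160 = 20,539.2 kg.
From the ideal rocket equation, Δv = v_e · ln(151,700/20,539.2) = 3220.0 × ln(7.386) = 3220.0 × 1.9996 ≈ 6439 m/s.

Δv ≈ 6.44 km/s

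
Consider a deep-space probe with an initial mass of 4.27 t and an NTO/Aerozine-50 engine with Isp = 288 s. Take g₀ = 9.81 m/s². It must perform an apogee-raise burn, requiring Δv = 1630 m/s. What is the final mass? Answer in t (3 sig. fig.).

final mass ≈ 2.40 t

v_e = Isp · g₀ = 288 × 9.81 = 2825.3 m/s.
m₀/m_f = exp(Δv / v_e) = exp(1630 / 2825.3) = exp(0.5769) = 1.7806.
m_f = m₀ / 1.7806 = 4.27 / 1.7806 = 2.39807 t.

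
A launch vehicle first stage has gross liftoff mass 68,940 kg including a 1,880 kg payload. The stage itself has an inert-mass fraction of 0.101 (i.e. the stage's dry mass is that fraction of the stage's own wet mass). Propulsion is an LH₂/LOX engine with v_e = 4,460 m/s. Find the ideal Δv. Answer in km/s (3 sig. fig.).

Stage wet mass = m₀ − payload = 68,940 − 1,880 = 67,060 kg.
Stage dry mass = ε × stage wet mass = 0.101 × 67,060 = 6,773.06 kg.
Burnout mass m_f = stage dry + payload = 6,773.06 + 1,880 = 8,653.06 kg.
Rocket equation: Δv = v_e · ln(68,940/8,653.06) = 4460.0 × ln(7.967) = 4460.0 × 2.0753 ≈ 9256 m/s.

Δv ≈ 9.26 km/s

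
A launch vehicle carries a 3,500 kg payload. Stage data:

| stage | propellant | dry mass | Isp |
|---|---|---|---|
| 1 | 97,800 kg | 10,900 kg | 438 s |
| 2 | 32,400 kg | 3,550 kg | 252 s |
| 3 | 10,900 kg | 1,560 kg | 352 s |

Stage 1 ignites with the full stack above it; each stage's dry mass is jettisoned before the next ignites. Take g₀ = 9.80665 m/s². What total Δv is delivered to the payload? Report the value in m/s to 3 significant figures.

Ignition mass of stage 1 = 97,800+10,900 + 32,400+3,550 + 10,900+1,560 + 3,500 = 160,610 kg.
Stage 1: m₀ = 160,610 kg, m_f = 160,610 − 97,800 = 62,810 kg; Δv = 438×9.80665×ln(2.557) = 4295.3×0.9389 ≈ 4033 m/s.
Stage 2: m₀ = 51,910 kg, m_f = 51,910 − 32,400 = 19,510 kg; Δv = 252×9.80665×ln(2.661) = 2471.3×0.9786 ≈ 2418 m/s.
Stage 3: m₀ = 15,960 kg, m_f = 15,960 − 10,900 = 5,060 kg; Δv = 352×9.80665×ln(3.154) = 3451.9×1.1487 ≈ 3965 m/s.
Total Δv = 4033 + 2418 + 3965 = 10416 m/s.

Δv ≈ 10400 m/s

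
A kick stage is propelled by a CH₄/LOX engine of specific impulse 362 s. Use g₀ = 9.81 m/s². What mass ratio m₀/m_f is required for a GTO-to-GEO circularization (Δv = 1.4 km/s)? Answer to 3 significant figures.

v_e = Isp · g₀ = 362 × 9.81 = 3551.2 m/s.
m₀/m_f = exp(Δv / v_e) = exp(1400 / 3551.2) = exp(0.3942) = 1.4832.

mass ratio ≈ 1.48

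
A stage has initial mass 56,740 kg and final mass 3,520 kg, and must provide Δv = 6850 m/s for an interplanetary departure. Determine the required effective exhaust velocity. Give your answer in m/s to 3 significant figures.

v_e ≈ 2460 m/s

ln(m₀/m_f) = ln(56740/3520) = ln(16.12) = 2.7800.
By the Tsiolkovsky rocket equation, v_e = Δv / ln(m₀/m_f) = 6850 / 2.7800 = 2464.0 m/s.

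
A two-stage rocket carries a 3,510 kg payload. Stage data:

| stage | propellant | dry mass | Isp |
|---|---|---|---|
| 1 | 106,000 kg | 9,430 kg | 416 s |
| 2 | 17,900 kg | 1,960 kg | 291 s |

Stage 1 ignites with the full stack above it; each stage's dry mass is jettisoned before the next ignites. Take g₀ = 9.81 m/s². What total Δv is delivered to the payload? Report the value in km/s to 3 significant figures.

Δv ≈ 10.0 km/s

Ignition mass of stage 1 = 106,000+9,430 + 17,900+1,960 + 3,510 = 138,800 kg.
Stage 1: m₀ = 138,800 kg, m_f = 138,800 − 106,000 = 32,800 kg; Δv = 416×9.81×ln(4.232) = 4081.0×1.4426 ≈ 5887 m/s.
Stage 2: m₀ = 23,370 kg, m_f = 23,370 − 17,900 = 5,470 kg; Δv = 291×9.81×ln(4.272) = 2854.7×1.4522 ≈ 4146 m/s.
Total Δv = 5887 + 4146 = 10033 m/s.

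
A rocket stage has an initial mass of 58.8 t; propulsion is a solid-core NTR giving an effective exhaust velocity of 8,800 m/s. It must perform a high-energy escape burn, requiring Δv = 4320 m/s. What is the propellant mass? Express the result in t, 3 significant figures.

propellant mass ≈ 22.8 t

m₀/m_f = exp(Δv / v_e) = exp(4320 / 8800.0) = exp(0.4909) = 1.6338.
m_f = 58.8 / 1.6338 = 35.9897 t, so propellant = m₀ − m_f = 58.8 − 35.9897 = 22.8103 t.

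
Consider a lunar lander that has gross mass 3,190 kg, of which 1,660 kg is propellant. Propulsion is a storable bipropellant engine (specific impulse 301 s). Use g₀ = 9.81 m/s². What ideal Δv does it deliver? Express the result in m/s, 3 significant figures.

v_e = Isp · g₀ = 301 × 9.81 = 2952.8 m/s.
m_f = m₀ − m_prop = 3,190 − 1,660 = 1,530 kg.
From the ideal rocket equation, Δv = v_e · ln(m₀/m_f) = 2952.8 × ln(2.085) = 2952.8 × 0.7348 ≈ 2169.6 m/s.

Δv ≈ 2170 m/s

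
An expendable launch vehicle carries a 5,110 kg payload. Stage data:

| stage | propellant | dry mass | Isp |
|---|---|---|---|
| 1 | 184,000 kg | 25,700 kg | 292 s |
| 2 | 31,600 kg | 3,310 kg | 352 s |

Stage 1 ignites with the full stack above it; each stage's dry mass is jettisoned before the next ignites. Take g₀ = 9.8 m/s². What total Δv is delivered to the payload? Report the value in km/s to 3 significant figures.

Δv ≈ 9.20 km/s

Ignition mass of stage 1 = 184,000+25,700 + 31,600+3,310 + 5,110 = 249,720 kg.
Stage 1: m₀ = 249,720 kg, m_f = 249,720 − 184,000 = 65,720 kg; Δv = 292×9.8×ln(3.8) = 2861.6×1.3349 ≈ 3820 m/s.
Stage 2: m₀ = 40,020 kg, m_f = 40,020 − 31,600 = 8,420 kg; Δv = 352×9.8×ln(4.753) = 3449.6×1.5588 ≈ 5377 m/s.
Total Δv = 3820 + 5377 = 9197 m/s.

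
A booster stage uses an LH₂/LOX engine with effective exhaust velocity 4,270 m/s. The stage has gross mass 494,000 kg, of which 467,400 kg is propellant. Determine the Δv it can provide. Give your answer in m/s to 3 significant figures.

m_f = m₀ − m_prop = 494,000 − 467,400 = 26,600 kg.
Rocket equation: Δv = v_e · ln(m₀/m_f) = 4270.0 × ln(18.57) = 4270.0 × 2.9216 ≈ 12475.3 m/s.

Δv ≈ 12500 m/s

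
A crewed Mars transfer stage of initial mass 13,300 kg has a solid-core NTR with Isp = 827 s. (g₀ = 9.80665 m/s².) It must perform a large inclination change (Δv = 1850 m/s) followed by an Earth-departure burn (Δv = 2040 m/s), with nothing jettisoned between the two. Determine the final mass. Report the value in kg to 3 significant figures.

v_e = Isp · g₀ = 827 × 9.80665 = 8110.1 m/s.
After the first burn: m = 13300 × exp(−1850/8110.1) = 13300 × 0.79604 = 10,587.3 kg.
After the second burn: m = 10,587.3 × exp(−2040/8110.1) = 10,587.3 × 0.77760 = 8,232.68 kg.

final mass ≈ 8230 kg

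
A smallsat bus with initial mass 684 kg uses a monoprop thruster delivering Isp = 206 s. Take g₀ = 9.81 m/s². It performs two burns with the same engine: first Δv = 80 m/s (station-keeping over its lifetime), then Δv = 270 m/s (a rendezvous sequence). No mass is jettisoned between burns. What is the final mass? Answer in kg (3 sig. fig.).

v_e = Isp · g₀ = 206 × 9.81 = 2020.9 m/s.
After the first burn: m = 684 × exp(−80/2020.9) = 684 × 0.96119 = 657.454 kg.
After the second burn: m = 657.454 × exp(−270/2020.9) = 657.454 × 0.87493 = 575.226 kg.

final mass ≈ 575 kg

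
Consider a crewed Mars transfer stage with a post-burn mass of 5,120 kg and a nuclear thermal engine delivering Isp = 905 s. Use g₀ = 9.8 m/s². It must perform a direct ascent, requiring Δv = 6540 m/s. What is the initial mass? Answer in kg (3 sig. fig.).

initial mass ≈ 10700 kg

v_e = Isp · g₀ = 905 × 9.8 = 8869.0 m/s.
m₀/m_f = exp(Δv / v_e) = exp(6540 / 8869.0) = exp(0.7374) = 2.0905.
m₀ = m_f × 2.0905 = 5,120 × 2.0905 = 10,703.4 kg.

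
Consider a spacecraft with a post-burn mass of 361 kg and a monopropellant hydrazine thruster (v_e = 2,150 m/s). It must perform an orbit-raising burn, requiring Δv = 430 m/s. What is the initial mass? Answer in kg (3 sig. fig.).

initial mass ≈ 441 kg

By the Tsiolkovsky rocket equation, m₀/m_f = exp(Δv / v_e) = exp(430 / 2150.0) = exp(0.2000) = 1.2214.
m₀ = m_f × 1.2214 = 361 × 1.2214 = 440.925 kg.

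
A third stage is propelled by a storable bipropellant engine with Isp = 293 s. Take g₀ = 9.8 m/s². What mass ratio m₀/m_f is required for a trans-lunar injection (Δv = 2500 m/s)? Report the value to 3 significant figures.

v_e = Isp · g₀ = 293 × 9.8 = 2871.4 m/s.
Rocket equation: m₀/m_f = exp(Δv / v_e) = exp(2500 / 2871.4) = exp(0.8707) = 2.3885.

mass ratio ≈ 2.39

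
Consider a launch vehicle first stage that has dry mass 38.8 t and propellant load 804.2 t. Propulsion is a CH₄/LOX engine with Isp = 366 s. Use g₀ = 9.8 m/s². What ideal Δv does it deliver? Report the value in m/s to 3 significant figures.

v_e = Isp · g₀ = 366 × 9.8 = 3586.8 m/s.
m₀ = m_dry + m_prop = 38.8 + 804.2 = 843 t.
Δv = v_e · ln(m₀/m_f) = 3586.8 × ln(21.73) = 3586.8 × 3.0785 ≈ 11042.1 m/s.

Δv ≈ 11000 m/s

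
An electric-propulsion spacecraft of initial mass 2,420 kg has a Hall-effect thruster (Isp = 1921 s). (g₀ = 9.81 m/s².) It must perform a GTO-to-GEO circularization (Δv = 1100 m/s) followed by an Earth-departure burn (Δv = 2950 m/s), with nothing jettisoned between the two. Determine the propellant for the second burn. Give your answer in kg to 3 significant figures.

propellant for the second burn ≈ 331 kg

v_e = Isp · g₀ = 1921 × 9.81 = 18845.0 m/s.
After the first burn: m = 2420 × exp(−1100/18845.0) = 2420 × 0.94330 = 2,282.79 kg.
After the second burn: m = 2,282.79 × exp(−2950/18845.0) = 2,282.79 × 0.85510 = 1,952.01 kg.
Second-burn propellant = 2,282.79 − 1,952.01 = 330.78 kg.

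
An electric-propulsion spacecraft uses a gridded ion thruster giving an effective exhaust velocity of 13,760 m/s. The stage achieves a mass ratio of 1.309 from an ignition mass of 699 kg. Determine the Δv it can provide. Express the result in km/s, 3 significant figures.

From the ideal rocket equation, Δv = v_e · ln(1.309) = 13760.0 × 0.2693 ≈ 3705.1 m/s.

Δv ≈ 3.71 km/s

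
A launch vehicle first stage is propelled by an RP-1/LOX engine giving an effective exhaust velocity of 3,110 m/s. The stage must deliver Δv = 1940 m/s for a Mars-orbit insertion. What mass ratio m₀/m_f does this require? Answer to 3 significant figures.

By the Tsiolkovsky rocket equation, m₀/m_f = exp(Δv / v_e) = exp(1940 / 3110.0) = exp(0.6238) = 1.8660.

mass ratio ≈ 1.87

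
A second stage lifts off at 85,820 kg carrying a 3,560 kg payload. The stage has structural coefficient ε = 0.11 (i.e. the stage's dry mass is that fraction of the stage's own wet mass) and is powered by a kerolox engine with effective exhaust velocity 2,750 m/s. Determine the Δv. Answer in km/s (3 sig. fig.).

Δv ≈ 5.27 km/s

Stage wet mass = m₀ − payload = 85,820 − 3,560 = 82,260 kg.
Stage dry mass = ε × stage wet mass = 0.11 × 82,260 = 9,048.6 kg.
Burnout mass m_f = stage dry + payload = 9,048.6 + 3,560 = 12,608.6 kg.
Δv = v_e · ln(85,820/12,608.6) = 2750.0 × ln(6.806) = 2750.0 × 1.9179 ≈ 5274 m/s.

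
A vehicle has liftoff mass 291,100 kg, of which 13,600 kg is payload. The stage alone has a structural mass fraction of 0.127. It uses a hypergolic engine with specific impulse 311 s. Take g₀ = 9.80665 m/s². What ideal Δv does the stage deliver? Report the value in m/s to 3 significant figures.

Δv ≈ 5440 m/s

Stage wet mass = m₀ − payload = 291,100 − 13,600 = 277,500 kg.
Stage dry mass = ε × stage wet mass = 0.127 × 277,500 = 35,242.5 kg.
Burnout mass m_f = stage dry + payload = 35,242.5 + 13,600 = 48,842.5 kg.
v_e = Isp · g₀ = 311 × 9.80665 = 3049.9 m/s.
Using Δv = v_e ln(m₀/m_f): Δv = v_e · ln(291,100/48,842.5) = 3049.9 × ln(5.96) = 3049.9 × 1.7851 ≈ 5444 m/s.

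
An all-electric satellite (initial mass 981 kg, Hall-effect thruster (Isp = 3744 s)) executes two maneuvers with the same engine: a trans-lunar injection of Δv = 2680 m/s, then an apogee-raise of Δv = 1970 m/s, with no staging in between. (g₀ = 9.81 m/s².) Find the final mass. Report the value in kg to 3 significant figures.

final mass ≈ 864 kg

v_e = Isp · g₀ = 3744 × 9.81 = 36728.6 m/s.
After the first burn: m = 981 × exp(−2680/36728.6) = 981 × 0.92963 = 911.967 kg.
After the second burn: m = 911.967 × exp(−1970/36728.6) = 911.967 × 0.94778 = 864.344 kg.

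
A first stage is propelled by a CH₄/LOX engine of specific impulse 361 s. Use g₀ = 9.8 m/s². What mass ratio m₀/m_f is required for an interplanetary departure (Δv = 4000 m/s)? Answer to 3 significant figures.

mass ratio ≈ 3.10

v_e = Isp · g₀ = 361 × 9.8 = 3537.8 m/s.
Rocket equation: m₀/m_f = exp(Δv / v_e) = exp(4000 / 3537.8) = exp(1.1306) = 3.0977.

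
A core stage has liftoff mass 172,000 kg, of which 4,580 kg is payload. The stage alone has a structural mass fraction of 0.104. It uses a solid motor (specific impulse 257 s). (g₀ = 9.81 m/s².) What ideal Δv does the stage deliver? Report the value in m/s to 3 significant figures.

Stage wet mass = m₀ − payload = 172,000 − 4,580 = 167,420 kg.
Stage dry mass = ε × stage wet mass = 0.104 × 167,420 = 17,411.7 kg.
Burnout mass m_f = stage dry + payload = 17,411.7 + 4,580 = 21,991.7 kg.
v_e = Isp · g₀ = 257 × 9.81 = 2521.2 m/s.
Using Δv = v_e ln(m₀/m_f): Δv = v_e · ln(172,000/21,991.7) = 2521.2 × ln(7.821) = 2521.2 × 2.0568 ≈ 5186 m/s.

Δv ≈ 5190 m/s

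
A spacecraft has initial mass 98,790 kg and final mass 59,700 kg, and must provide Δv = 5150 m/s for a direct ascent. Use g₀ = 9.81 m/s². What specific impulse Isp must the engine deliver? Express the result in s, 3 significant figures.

ln(m₀/m_f) = ln(98790/59700) = ln(1.655) = 0.5037.
v_e = Δv / ln(m₀/m_f) = 5150 / 0.5037 = 10225.1 m/s.
Isp = v_e / g₀ = 10225.1 / 9.81 = 1042.3 s.

Isp ≈ 1040 s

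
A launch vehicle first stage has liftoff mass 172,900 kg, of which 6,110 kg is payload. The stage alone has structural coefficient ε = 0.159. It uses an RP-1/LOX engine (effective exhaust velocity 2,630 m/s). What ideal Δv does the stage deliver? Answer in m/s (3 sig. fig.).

Δv ≈ 4390 m/s

Stage wet mass = m₀ − payload = 172,900 − 6,110 = 166,790 kg.
Stage dry mass = ε × stage wet mass = 0.159 × 166,790 = 26,519.6 kg.
Burnout mass m_f = stage dry + payload = 26,519.6 + 6,110 = 32,629.6 kg.
From the ideal rocket equation, Δv = v_e · ln(172,900/32,629.6) = 2630.0 × ln(5.299) = 2630.0 × 1.6675 ≈ 4386 m/s.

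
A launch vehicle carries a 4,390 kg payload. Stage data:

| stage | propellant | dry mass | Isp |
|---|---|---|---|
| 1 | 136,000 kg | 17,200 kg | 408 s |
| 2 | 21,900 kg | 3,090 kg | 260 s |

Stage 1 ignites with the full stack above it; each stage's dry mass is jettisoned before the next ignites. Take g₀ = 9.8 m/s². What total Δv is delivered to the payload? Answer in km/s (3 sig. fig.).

Δv ≈ 8.95 km/s

Ignition mass of stage 1 = 136,000+17,200 + 21,900+3,090 + 4,390 = 182,580 kg.
Stage 1: m₀ = 182,580 kg, m_f = 182,580 − 136,000 = 46,580 kg; Δv = 408×9.8×ln(3.92) = 3998.4×1.3660 ≈ 5462 m/s.
Stage 2: m₀ = 29,380 kg, m_f = 29,380 − 21,900 = 7,480 kg; Δv = 260×9.8×ln(3.928) = 2548.0×1.3681 ≈ 3486 m/s.
Total Δv = 5462 + 3486 = 8948 m/s.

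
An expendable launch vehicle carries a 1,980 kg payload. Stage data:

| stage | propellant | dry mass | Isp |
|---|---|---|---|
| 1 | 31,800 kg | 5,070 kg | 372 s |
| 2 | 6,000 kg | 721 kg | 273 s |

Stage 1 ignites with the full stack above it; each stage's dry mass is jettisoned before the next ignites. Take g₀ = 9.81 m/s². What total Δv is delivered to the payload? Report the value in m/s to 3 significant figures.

Ignition mass of stage 1 = 31,800+5,070 + 6,000+721 + 1,980 = 45,571 kg.
Stage 1: m₀ = 45,571 kg, m_f = 45,571 − 31,800 = 13,771 kg; Δv = 372×9.81×ln(3.309) = 3649.3×1.1967 ≈ 4367 m/s.
Stage 2: m₀ = 8,701 kg, m_f = 8,701 − 6,000 = 2,701 kg; Δv = 273×9.81×ln(3.221) = 2678.1×1.1698 ≈ 3133 m/s.
Total Δv = 4367 + 3133 = 7500 m/s.

Δv ≈ 7500 m/s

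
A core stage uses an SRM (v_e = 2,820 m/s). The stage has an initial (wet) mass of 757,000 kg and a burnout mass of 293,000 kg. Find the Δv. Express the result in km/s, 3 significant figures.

Using Δv = v_e ln(m₀/m_f): Δv = v_e · ln(m₀/m_f) = 2820.0 × ln(2.584) = 2820.0 × 0.9492 ≈ 2676.7 m/s.

Δv ≈ 2.68 km/s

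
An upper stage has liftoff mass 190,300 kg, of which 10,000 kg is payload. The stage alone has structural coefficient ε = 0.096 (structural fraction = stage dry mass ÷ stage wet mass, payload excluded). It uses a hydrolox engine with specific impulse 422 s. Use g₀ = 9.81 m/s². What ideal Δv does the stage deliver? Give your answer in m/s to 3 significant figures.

Δv ≈ 8040 m/s

Stage wet mass = m₀ − payload = 190,300 − 10,000 = 180,300 kg.
Stage dry mass = ε × stage wet mass = 0.096 × 180,300 = 17,308.8 kg.
Burnout mass m_f = stage dry + payload = 17,308.8 + 10,000 = 27,308.8 kg.
v_e = Isp · g₀ = 422 × 9.81 = 4139.8 m/s.
By the Tsiolkovsky rocket equation, Δv = v_e · ln(190,300/27,308.8) = 4139.8 × ln(6.968) = 4139.8 × 1.9414 ≈ 8037 m/s.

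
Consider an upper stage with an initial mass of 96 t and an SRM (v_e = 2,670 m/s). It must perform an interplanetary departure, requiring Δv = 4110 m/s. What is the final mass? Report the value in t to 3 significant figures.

final mass ≈ 20.6 t

Rocket equation: m₀/m_f = exp(Δv / v_e) = exp(4110 / 2670.0) = exp(1.5393) = 4.6614.
m_f = m₀ / 4.6614 = 96 / 4.6614 = 20.5947 t.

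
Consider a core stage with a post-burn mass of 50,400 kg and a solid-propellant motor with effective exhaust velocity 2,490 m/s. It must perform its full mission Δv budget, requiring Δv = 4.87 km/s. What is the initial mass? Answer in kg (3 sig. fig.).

Using Δv = v_e ln(m₀/m_f): m₀/m_f = exp(Δv / v_e) = exp(4870 / 2490.0) = exp(1.9558) = 7.0697.
m₀ = m_f × 7.0697 = 50,400 × 7.0697 = 356,313 kg.

initial mass ≈ 356000 kg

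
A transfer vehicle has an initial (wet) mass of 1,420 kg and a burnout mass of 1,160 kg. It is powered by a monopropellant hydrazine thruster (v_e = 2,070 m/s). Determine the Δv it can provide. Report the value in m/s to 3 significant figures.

By the Tsiolkovsky rocket equation, Δv = v_e · ln(m₀/m_f) = 2070.0 × ln(1.224) = 2070.0 × 0.2022 ≈ 418.6 m/s.

Δv ≈ 419 m/s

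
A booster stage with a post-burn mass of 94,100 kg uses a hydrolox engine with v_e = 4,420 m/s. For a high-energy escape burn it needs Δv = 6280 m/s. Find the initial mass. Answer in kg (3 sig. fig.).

By the Tsiolkovsky rocket equation, m₀/m_f = exp(Δv / v_e) = exp(6280 / 4420.0) = exp(1.4208) = 4.1405.
m₀ = m_f × 4.1405 = 94,100 × 4.1405 = 389,621 kg.

initial mass ≈ 390000 kg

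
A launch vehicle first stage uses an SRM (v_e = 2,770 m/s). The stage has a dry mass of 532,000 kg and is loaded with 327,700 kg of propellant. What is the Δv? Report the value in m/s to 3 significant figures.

Δv ≈ 1330 m/s

m₀ = m_dry + m_prop = 532,000 + 327,700 = 859,700 kg.
By the Tsiolkovsky rocket equation, Δv = v_e · ln(m₀/m_f) = 2770.0 × ln(1.616) = 2770.0 × 0.4799 ≈ 1329.4 m/s.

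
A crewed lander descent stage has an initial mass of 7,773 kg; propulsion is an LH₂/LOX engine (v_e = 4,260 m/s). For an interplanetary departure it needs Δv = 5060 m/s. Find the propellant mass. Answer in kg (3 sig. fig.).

propellant mass ≈ 5400 kg

Using Δv = v_e ln(m₀/m_f): m₀/m_f = exp(Δv / v_e) = exp(5060 / 4260.0) = exp(1.1878) = 3.2798.
m_f = 7,773 / 3.2798 = 2,369.96 kg, so propellant = m₀ − m_f = 7,773 − 2,369.96 = 5,403.04 kg.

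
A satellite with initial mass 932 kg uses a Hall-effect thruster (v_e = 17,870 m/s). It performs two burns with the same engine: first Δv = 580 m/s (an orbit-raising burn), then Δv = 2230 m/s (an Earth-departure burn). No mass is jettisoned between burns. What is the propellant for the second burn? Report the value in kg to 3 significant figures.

After the first burn: m = 932 × exp(−580/17870.0) = 932 × 0.96806 = 902.232 kg.
After the second burn: m = 902.232 × exp(−2230/17870.0) = 902.232 × 0.88268 = 796.382 kg.
Second-burn propellant = 902.232 − 796.382 = 105.85 kg.

propellant for the second burn ≈ 106 kg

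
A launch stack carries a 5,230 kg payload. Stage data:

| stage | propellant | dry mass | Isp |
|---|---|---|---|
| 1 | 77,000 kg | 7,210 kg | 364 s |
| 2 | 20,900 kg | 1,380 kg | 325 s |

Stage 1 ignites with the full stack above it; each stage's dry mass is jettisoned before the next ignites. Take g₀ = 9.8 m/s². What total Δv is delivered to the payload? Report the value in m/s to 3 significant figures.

Δv ≈ 8710 m/s

Ignition mass of stage 1 = 77,000+7,210 + 20,900+1,380 + 5,230 = 111,720 kg.
Stage 1: m₀ = 111,720 kg, m_f = 111,720 − 77,000 = 34,720 kg; Δv = 364×9.8×ln(3.218) = 3567.2×1.1687 ≈ 4169 m/s.
Stage 2: m₀ = 27,510 kg, m_f = 27,510 − 20,900 = 6,610 kg; Δv = 325×9.8×ln(4.162) = 3185.0×1.4260 ≈ 4542 m/s.
Total Δv = 4169 + 4542 = 8711 m/s.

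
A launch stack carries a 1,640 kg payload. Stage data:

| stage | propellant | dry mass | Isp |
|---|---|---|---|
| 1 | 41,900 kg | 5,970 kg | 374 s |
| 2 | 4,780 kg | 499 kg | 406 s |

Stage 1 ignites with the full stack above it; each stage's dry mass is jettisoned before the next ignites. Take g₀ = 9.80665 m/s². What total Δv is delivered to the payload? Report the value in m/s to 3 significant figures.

Ignition mass of stage 1 = 41,900+5,970 + 4,780+499 + 1,640 = 54,789 kg.
Stage 1: m₀ = 54,789 kg, m_f = 54,789 − 41,900 = 12,889 kg; Δv = 374×9.80665×ln(4.251) = 3667.7×1.4471 ≈ 5308 m/s.
Stage 2: m₀ = 6,919 kg, m_f = 6,919 − 4,780 = 2,139 kg; Δv = 406×9.80665×ln(3.235) = 3981.5×1.1739 ≈ 4674 m/s.
Total Δv = 5308 + 4674 = 9982 m/s.

Δv ≈ 9980 m/s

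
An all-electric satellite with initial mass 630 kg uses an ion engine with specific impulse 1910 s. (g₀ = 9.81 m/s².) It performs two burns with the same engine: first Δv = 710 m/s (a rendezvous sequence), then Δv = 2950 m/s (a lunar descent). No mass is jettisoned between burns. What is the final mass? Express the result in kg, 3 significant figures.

final mass ≈ 518 kg

v_e = Isp · g₀ = 1910 × 9.81 = 18737.1 m/s.
After the first burn: m = 630 × exp(−710/18737.1) = 630 × 0.96282 = 606.577 kg.
After the second burn: m = 606.577 × exp(−2950/18737.1) = 606.577 × 0.85433 = 518.217 kg.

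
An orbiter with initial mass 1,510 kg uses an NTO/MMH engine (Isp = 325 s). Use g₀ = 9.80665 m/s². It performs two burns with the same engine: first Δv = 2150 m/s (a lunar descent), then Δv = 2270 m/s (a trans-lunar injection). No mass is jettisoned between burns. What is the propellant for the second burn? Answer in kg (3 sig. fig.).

v_e = Isp · g₀ = 325 × 9.80665 = 3187.2 m/s.
After the first burn: m = 1510 × exp(−2150/3187.2) = 1510 × 0.50937 = 769.149 kg.
After the second burn: m = 769.149 × exp(−2270/3187.2) = 769.149 × 0.49055 = 377.306 kg.
Second-burn propellant = 769.149 − 377.306 = 391.843 kg.

propellant for the second burn ≈ 392 kg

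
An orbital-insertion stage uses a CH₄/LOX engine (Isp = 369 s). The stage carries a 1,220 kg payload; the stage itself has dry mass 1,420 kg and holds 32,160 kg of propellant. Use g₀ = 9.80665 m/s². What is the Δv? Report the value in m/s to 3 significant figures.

v_e = Isp · g₀ = 369 × 9.80665 = 3618.7 m/s.
m₀ = payload + dry + propellant = 1,220 + 1,420 + 32,160 = 34,800 kg.
m_f = payload + dry = 1,220 + 1,420 = 2,640 kg.
Rocket equation: Δv = v_e · ln(m₀/m_f) = 3618.7 × ln(13.18) = 3618.7 × 2.5788 ≈ 9331.9 m/s.

Δv ≈ 9330 m/s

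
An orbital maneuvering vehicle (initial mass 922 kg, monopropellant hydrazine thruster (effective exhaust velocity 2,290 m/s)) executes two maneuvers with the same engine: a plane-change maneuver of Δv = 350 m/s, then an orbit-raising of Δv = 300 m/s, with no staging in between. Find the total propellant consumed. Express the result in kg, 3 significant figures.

total propellant consumed ≈ 228 kg

After the first burn: m = 922 × exp(−350/2290.0) = 922 × 0.85827 = 791.325 kg.
After the second burn: m = 791.325 × exp(−300/2290.0) = 791.325 × 0.87721 = 694.158 kg.
Total propellant = m₀ − m_final = 922 − 694.158 = 227.842 kg.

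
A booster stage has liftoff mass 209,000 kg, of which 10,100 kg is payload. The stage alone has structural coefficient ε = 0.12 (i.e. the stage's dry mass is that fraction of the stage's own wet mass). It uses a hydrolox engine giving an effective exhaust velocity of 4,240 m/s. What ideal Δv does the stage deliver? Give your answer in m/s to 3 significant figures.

Δv ≈ 7700 m/s

Stage wet mass = m₀ − payload = 209,000 − 10,100 = 198,900 kg.
Stage dry mass = ε × stage wet mass = 0.12 × 198,900 = 23,868 kg.
Burnout mass m_f = stage dry + payload = 23,868 + 10,100 = 33,968 kg.
Rocket equation: Δv = v_e · ln(209,000/33,968) = 4240.0 × ln(6.153) = 4240.0 × 1.8169 ≈ 7704 m/s.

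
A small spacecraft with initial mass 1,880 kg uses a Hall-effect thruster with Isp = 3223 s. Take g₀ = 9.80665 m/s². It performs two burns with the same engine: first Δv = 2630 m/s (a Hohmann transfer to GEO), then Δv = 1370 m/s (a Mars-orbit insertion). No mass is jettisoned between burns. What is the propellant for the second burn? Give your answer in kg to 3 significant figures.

v_e = Isp · g₀ = 3223 × 9.80665 = 31606.8 m/s.
After the first burn: m = 1880 × exp(−2630/31606.8) = 1880 × 0.92016 = 1,729.9 kg.
After the second burn: m = 1,729.9 × exp(−1370/31606.8) = 1,729.9 × 0.95758 = 1,656.52 kg.
Second-burn propellant = 1,729.9 − 1,656.52 = 73.38 kg.

propellant for the second burn ≈ 73.4 kg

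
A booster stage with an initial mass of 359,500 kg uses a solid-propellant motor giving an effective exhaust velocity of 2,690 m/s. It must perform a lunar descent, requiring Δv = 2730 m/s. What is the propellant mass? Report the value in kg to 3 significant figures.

propellant mass ≈ 229000 kg

By the Tsiolkovsky rocket equation, m₀/m_f = exp(Δv / v_e) = exp(2730 / 2690.0) = exp(1.0149) = 2.7590.
m_f = 359,500 / 2.7590 = 130,301 kg, so propellant = m₀ − m_f = 359,500 − 130,301 = 229,199 kg.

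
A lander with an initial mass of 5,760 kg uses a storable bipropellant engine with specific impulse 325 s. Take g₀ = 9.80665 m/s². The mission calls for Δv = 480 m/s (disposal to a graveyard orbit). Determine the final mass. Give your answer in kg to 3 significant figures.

v_e = Isp · g₀ = 325 × 9.80665 = 3187.2 m/s.
By the Tsiolkovsky rocket equation, m₀/m_f = exp(Δv / v_e) = exp(480 / 3187.2) = exp(0.1506) = 1.1625.
m_f = m₀ / 1.1625 = 5,760 / 1.1625 = 4,954.84 kg.

final mass ≈ 4950 kg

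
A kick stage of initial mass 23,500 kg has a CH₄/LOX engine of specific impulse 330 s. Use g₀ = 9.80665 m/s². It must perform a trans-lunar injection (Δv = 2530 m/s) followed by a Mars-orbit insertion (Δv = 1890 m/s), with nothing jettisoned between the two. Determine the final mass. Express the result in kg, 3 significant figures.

v_e = Isp · g₀ = 330 × 9.80665 = 3236.2 m/s.
After the first burn: m = 23500 × exp(−2530/3236.2) = 23500 × 0.45759 = 10,753.4 kg.
After the second burn: m = 10,753.4 × exp(−1890/3236.2) = 10,753.4 × 0.55765 = 5,996.63 kg.

final mass ≈ 6000 kg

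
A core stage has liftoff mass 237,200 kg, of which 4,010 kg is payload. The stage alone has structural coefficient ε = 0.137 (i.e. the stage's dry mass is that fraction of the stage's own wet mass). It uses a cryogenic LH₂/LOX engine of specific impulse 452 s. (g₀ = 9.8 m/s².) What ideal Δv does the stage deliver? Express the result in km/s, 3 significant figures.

Δv ≈ 8.36 km/s

Stage wet mass = m₀ − payload = 237,200 − 4,010 = 233,190 kg.
Stage dry mass = ε × stage wet mass = 0.137 × 233,190 = 31,947 kg.
Burnout mass m_f = stage dry + payload = 31,947 + 4,010 = 35,957 kg.
v_e = Isp · g₀ = 452 × 9.8 = 4429.6 m/s.
Δv = v_e · ln(237,200/35,957) = 4429.6 × ln(6.597) = 4429.6 × 1.8866 ≈ 8357 m/s.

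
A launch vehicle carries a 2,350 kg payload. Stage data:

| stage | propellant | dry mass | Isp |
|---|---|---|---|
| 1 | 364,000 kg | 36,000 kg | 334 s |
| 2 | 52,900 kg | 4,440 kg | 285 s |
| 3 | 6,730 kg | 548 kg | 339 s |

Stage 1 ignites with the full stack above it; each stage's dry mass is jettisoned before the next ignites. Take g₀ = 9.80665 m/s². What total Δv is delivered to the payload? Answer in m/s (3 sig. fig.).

Ignition mass of stage 1 = 364,000+36,000 + 52,900+4,440 + 6,730+548 + 2,350 = 466,968 kg.
Stage 1: m₀ = 466,968 kg, m_f = 466,968 − 364,000 = 102,968 kg; Δv = 334×9.80665×ln(4.535) = 3275.4×1.5118 ≈ 4952 m/s.
Stage 2: m₀ = 66,968 kg, m_f = 66,968 − 52,900 = 14,068 kg; Δv = 285×9.80665×ln(4.76) = 2794.9×1.5603 ≈ 4361 m/s.
Stage 3: m₀ = 9,628 kg, m_f = 9,628 − 6,730 = 2,898 kg; Δv = 339×9.80665×ln(3.322) = 3324.5×1.2007 ≈ 3992 m/s.
Total Δv = 4952 + 4361 + 3992 = 13305 m/s.

Δv ≈ 13300 m/s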